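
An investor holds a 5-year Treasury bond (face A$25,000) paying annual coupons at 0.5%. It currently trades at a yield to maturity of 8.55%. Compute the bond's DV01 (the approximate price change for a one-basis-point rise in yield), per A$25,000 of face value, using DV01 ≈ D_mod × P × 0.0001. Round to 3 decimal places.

Periodic yield y = 0.0855.
  t   CF        PV=CF/(1+0.0855)^t    t·PV
  1       125.00       115.1543       115.1543
  2       125.00       106.0841       212.1682
  3       125.00        97.7283       293.1850
  4       125.00        90.0307       360.1229
  5    25,125.00    16,670.8188    83,354.0941
  Σ                 17,079.8163    84,334.7245
P = 17,079.8163; D_Mac = 4.93768 yrs; D_mod = 4.54876 yrs.
DV01 ≈ 4.54876 × 17,079.8163 × 0.0001 = 7.769205.

A$7.769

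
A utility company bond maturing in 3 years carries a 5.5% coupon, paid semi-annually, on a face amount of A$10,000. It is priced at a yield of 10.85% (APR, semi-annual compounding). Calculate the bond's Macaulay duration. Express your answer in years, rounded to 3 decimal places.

Periodic yield y = 0.05425. Discount each cash flow and weight by its period:
  t   CF        PV=CF/(1+0.05425)^t    t·PV
  1       275.00       260.8489       260.8489
  2       275.00       247.4261       494.8522
  3       275.00       234.6939       704.0818
  4       275.00       222.6170       890.4679
  5       275.00       211.1615     1,055.8073
  6    10,275.00     7,483.7655    44,902.5932
  Σ                  8,660.5129    48,308.6512
Price P = Σ PV = 8,660.5129.
Macaulay duration = Σ(t·PV) / P = 48,308.6512 / 8,660.5129 = 5.57804 half-year periods.
In years: 5.57804 / 2 = 2.78902 years.

2.789 years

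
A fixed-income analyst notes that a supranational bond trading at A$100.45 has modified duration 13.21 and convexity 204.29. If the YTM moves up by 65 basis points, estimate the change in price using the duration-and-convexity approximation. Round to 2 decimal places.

Duration effect: -D_mod·Δy = -13.21 × (+0.0065) = -0.085865
Convexity effect: ½·C·(Δy)² = 0.5 × 204.29 × (0.0065)² = +0.00431562625
ΔP/P ≈ -0.085865 + 0.00431562625 = -0.08154937375
ΔP ≈ 100.45 × (-0.08154937375) = -8.1916345931875.

-A$8.19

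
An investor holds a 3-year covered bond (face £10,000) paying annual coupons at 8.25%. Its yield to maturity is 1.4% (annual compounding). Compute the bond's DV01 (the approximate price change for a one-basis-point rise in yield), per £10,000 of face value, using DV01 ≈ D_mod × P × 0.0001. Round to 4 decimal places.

Periodic yield y = 0.014.
  t   CF        PV=CF/(1+0.014)^t    t·PV
  1       825.00       813.6095       813.6095
  2       825.00       802.3762     1,604.7524
  3    10,825.00    10,382.7893    31,148.3678
  Σ                 11,998.7749    33,566.7297
P = 11,998.7749; D_Mac = 2.79751 yrs; D_mod = 2.75889 yrs.
DV01 ≈ 2.75889 × 11,998.7749 × 0.0001 = 3.310328.

£3.3103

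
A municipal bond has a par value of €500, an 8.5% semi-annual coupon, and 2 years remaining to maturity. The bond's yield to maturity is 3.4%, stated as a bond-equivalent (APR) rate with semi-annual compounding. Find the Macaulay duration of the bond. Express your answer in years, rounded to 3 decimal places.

1.887 years

Periodic yield y = 0.017. Discount each cash flow and weight by its period:
  t   CF        PV=CF/(1+0.017)^t    t·PV
  1        21.25        20.8948        20.8948
  2        21.25        20.5455        41.0910
  3        21.25        20.2021        60.6062
  4       521.25       487.2617     1,949.0467
  Σ                    548.9041     2,071.6388
Price P = Σ PV = 548.9041.
Macaulay duration = Σ(t·PV) / P = 2,071.6388 / 548.9041 = 3.77414 half-year periods.
In years: 3.77414 / 2 = 1.88707 years.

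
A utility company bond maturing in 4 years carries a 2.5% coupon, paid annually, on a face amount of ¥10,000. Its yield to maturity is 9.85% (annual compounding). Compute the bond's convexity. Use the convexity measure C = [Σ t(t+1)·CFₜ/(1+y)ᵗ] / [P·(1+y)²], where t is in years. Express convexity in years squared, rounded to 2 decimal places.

With y = 0.0985:
  t   CF        PV=CF/(1+0.0985)^t    t·PV        t(t+1)·PV
  1       250.00       227.5831       227.5831         455.1661
  2       250.00       207.1762       414.3524       1,243.0573
  3       250.00       188.5992       565.7976       2,263.1903
  4    10,250.00     7,039.2051    28,156.8205     140,784.1023
  Σ                  7,662.5636    29,364.5535     144,745.5160
P = 7,662.5636.
Convexity = Σ t(t+1)·PV / [P·(1+y)²] = 144,745.5160 / (7,662.5636 × 1.206702) = 15.65420.

15.65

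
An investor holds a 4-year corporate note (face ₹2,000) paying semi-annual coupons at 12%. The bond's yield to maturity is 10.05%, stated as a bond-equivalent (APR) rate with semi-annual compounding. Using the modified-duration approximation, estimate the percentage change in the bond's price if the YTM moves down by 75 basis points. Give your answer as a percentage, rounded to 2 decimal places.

+2.37%

Periodic yield y = 0.05025. Modified duration first:
  t   CF        PV=CF/(1+0.05025)^t    t·PV
  1       120.00       114.2585       114.2585
  2       120.00       108.7917       217.5835
  3       120.00       103.5865       310.7595
  4       120.00        98.6303       394.5213
  5       120.00        93.9113       469.5564
  6       120.00        89.4180       536.5082
  7       120.00        85.1398       595.9783
  8     2,120.00     1,432.1692    11,457.3539
  Σ                  2,125.9054    14,096.5196
P = 2,125.9054; D_Mac = 6.63083 half-year periods = 3.31542 yrs; D_mod = 3.31542/(1+0.05025) = 3.15679 yrs.
ΔP/P ≈ -D_mod · Δy = -3.15679 × (-0.0075) = +0.023676 = +2.3676%.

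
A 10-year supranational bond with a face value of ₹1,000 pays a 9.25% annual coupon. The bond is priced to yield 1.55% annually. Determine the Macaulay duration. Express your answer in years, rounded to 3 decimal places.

Periodic yield y = 0.0155. Discount each cash flow and weight by its year:
  t   CF        PV=CF/(1+0.0155)^t    t·PV
  1        92.50        91.0881        91.0881
  2        92.50        89.6978       179.3956
  3        92.50        88.3287       264.9862
  4        92.50        86.9805       347.9221
  5        92.50        85.6529       428.2645
  6        92.50        84.3455       506.0733
  7        92.50        83.0581       581.4070
  8        92.50        81.7904       654.3232
  9        92.50        80.5420       724.8780
  10    1,092.50       936.7467     9,367.4669
  Σ                  1,708.2309    13,145.8049
Price P = Σ PV = 1,708.2309.
Macaulay duration = Σ(t·PV) / P = 13,145.8049 / 1,708.2309 = 7.69557 years.

7.696 years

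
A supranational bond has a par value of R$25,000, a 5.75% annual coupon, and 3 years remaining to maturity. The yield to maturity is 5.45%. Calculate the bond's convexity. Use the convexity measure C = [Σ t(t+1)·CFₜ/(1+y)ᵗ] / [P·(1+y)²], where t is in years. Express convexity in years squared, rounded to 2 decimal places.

10.03

With y = 0.0545:
  t   CF        PV=CF/(1+0.0545)^t    t·PV        t(t+1)·PV
  1     1,437.50     1,363.2053     1,363.2053       2,726.4106
  2     1,437.50     1,292.7504     2,585.5008       7,756.5025
  3    26,437.50    22,546.5778    67,639.7334     270,558.9336
  Σ                 25,202.5335    71,588.4395     281,041.8467
P = 25,202.5335.
Convexity = Σ t(t+1)·PV / [P·(1+y)²] = 281,041.8467 / (25,202.5335 × 1.111970) = 10.02845.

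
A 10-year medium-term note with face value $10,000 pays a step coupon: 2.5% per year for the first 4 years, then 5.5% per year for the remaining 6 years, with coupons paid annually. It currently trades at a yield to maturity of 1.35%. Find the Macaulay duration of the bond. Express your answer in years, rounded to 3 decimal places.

8.831 years

Periodic yield y = 0.0135. Discount each cash flow and weight by its year:
  t   CF        PV=CF/(1+0.0135)^t    t·PV
  1       250.00       246.6700       246.6700
  2       250.00       243.3843       486.7685
  3       250.00       240.1423       720.4270
  4       250.00       236.9436       947.7744
  5       550.00       514.3324     2,571.6622
  6       550.00       507.4814     3,044.8887
  7       550.00       500.7217     3,505.0519
  8       550.00       494.0520     3,952.4160
  9       550.00       487.4711     4,387.2403
  10   10,550.00     9,226.0314    92,260.3142
  Σ                 12,697.2303   112,123.2134
Price P = Σ PV = 12,697.2303.
Macaulay duration = Σ(t·PV) / P = 112,123.2134 / 12,697.2303 = 8.83053 years.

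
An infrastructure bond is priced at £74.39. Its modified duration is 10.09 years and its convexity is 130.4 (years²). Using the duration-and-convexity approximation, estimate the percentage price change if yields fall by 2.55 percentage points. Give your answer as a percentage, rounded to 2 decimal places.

Duration effect: -D_mod·Δy = -10.09 × (-0.0255) = +0.257295
Convexity effect: ½·C·(Δy)² = 0.5 × 130.4 × (-0.0255)² = +0.0423963
ΔP/P ≈ +0.257295 + 0.0423963 = +0.2996913
= +29.96913%.

+29.97%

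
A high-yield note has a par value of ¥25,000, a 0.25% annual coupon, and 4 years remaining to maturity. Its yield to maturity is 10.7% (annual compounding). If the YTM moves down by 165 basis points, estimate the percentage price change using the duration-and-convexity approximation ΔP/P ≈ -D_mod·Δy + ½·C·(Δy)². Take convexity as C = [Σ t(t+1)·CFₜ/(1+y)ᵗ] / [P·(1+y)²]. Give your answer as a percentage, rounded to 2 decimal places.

With y = 0.107:
  t   CF        PV=CF/(1+0.107)^t    t·PV        t(t+1)·PV
  1        62.50        56.4589        56.4589         112.9178
  2        62.50        51.0017       102.0034         306.0103
  3        62.50        46.0720       138.2160         552.8641
  4    25,062.50    16,689.1380    66,756.5521     333,782.7605
  Σ                 16,842.6706    67,053.2305     334,754.5527
P = 16,842.6706; D_Mac = 3.98115 yrs; D_mod = 3.59634 yrs; C = 16.21886.
Duration effect: -3.59634 × (-0.0165) = +0.059340
Convexity effect: 0.5 × 16.21886 × (-0.0165)² = +0.0022078
ΔP/P ≈ +0.059340 + 0.0022078 = +0.061547 = +6.1547%.

+6.15%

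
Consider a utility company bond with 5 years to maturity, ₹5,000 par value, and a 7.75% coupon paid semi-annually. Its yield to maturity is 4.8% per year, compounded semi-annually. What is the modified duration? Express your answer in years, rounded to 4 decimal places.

4.1910 years

Periodic yield y = 0.024. First find Macaulay duration:
  t   CF        PV=CF/(1+0.024)^t    t·PV
  1       193.75       189.2090       189.2090
  2       193.75       184.7744       369.5488
  3       193.75       180.4437       541.3312
  4       193.75       176.2146       704.8584
  5       193.75       172.0846       860.4228
  6       193.75       168.0513     1,008.3080
  7       193.75       164.1126     1,148.7884
  8       193.75       160.2662     1,282.1299
  9       193.75       156.5100     1,408.5900
  10    5,193.75     4,097.1463    40,971.4633
  Σ                  5,648.8128    48,484.6500
P = 5,648.8128; Macaulay duration = 48,484.6500 / 5,648.8128 = 8.58316 half-year periods = 4.29158 years.
Modified duration = D_Mac / (1 + y) = 4.29158 / 1.024 = 4.19099 years.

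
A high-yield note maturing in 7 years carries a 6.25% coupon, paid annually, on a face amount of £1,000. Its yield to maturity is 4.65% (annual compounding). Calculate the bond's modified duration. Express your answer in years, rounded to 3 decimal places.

5.671 years

Periodic yield y = 0.0465. First find Macaulay duration:
  t   CF        PV=CF/(1+0.0465)^t    t·PV
  1        62.50        59.7229        59.7229
  2        62.50        57.0692       114.1383
  3        62.50        54.5334       163.6001
  4        62.50        52.1102       208.4410
  5        62.50        49.7948       248.9739
  6        62.50        47.5822       285.4933
  7     1,062.50       772.9552     5,410.6862
  Σ                  1,093.7678     6,491.0557
P = 1,093.7678; Macaulay duration = 6,491.0557 / 1,093.7678 = 5.93458 years.
Modified duration = D_Mac / (1 + y) = 5.93458 / 1.0465 = 5.67089 years.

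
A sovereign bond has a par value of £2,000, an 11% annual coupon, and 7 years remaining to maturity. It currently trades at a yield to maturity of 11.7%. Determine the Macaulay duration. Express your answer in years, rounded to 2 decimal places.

5.20 years

Periodic yield y = 0.117. Discount each cash flow and weight by its year:
  t   CF        PV=CF/(1+0.117)^t    t·PV
  1       220.00       196.9561       196.9561
  2       220.00       176.3260       352.6520
  3       220.00       157.8568       473.5703
  4       220.00       141.3221       565.2883
  5       220.00       126.5193       632.5966
  6       220.00       113.2671       679.6024
  7     2,220.00     1,023.2477     7,162.7337
  Σ                  1,935.4950    10,063.3992
Price P = Σ PV = 1,935.4950.
Macaulay duration = Σ(t·PV) / P = 10,063.3992 / 1,935.4950 = 5.19939 years.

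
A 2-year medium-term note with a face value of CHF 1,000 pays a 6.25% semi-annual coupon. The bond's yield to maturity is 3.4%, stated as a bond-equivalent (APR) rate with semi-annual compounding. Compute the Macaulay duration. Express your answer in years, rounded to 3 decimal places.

Periodic yield y = 0.017. Discount each cash flow and weight by its period:
  t   CF        PV=CF/(1+0.017)^t    t·PV
  1        31.25        30.7276        30.7276
  2        31.25        30.2140        60.4280
  3        31.25        29.7089        89.1268
  4     1,031.25       964.0069     3,856.0277
  Σ                  1,054.6575     4,036.3101
Price P = Σ PV = 1,054.6575.
Macaulay duration = Σ(t·PV) / P = 4,036.3101 / 1,054.6575 = 3.82713 half-year periods.
In years: 3.82713 / 2 = 1.91356 years.

1.914 years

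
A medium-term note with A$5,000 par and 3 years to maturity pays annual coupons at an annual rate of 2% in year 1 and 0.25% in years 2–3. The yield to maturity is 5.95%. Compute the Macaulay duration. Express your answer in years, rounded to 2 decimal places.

Periodic yield y = 0.0595. Discount each cash flow and weight by its year:
  t   CF        PV=CF/(1+0.0595)^t    t·PV
  1       100.00        94.3841        94.3841
  2        12.50        11.1355        22.2709
  3     5,012.50     4,214.5528    12,643.6585
  Σ                  4,320.0724    12,760.3136
Price P = Σ PV = 4,320.0724.
Macaulay duration = Σ(t·PV) / P = 12,760.3136 / 4,320.0724 = 2.95373 years.

2.95 years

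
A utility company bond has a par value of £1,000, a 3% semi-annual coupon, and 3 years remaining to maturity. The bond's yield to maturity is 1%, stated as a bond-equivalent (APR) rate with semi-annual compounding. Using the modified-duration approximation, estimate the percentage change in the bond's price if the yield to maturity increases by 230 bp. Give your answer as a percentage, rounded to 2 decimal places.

Periodic yield y = 0.005. Modified duration first:
  t   CF        PV=CF/(1+0.005)^t    t·PV
  1        15.00        14.9254        14.9254
  2        15.00        14.8511        29.7022
  3        15.00        14.7772        44.3317
  4        15.00        14.7037        58.8149
  5        15.00        14.6306        73.1528
  6     1,015.00       985.0758     5,910.4551
  Σ                  1,058.9638     6,131.3820
P = 1,058.9638; D_Mac = 5.78998 half-year periods = 2.89499 yrs; D_mod = 2.89499/(1+0.005) = 2.88059 yrs.
ΔP/P ≈ -D_mod · Δy = -2.88059 × (+0.023) = -0.066254 = -6.6254%.

-6.63%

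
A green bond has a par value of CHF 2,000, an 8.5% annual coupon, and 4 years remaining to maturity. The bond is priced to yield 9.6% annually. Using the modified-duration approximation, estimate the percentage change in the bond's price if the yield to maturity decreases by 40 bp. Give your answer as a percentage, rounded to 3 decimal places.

Periodic yield y = 0.096. Modified duration first:
  t   CF        PV=CF/(1+0.096)^t    t·PV
  1       170.00       155.1095       155.1095
  2       170.00       141.5233       283.0465
  3       170.00       129.1271       387.3812
  4     2,170.00     1,503.8950     6,015.5800
  Σ                  1,929.6548     6,841.1172
P = 1,929.6548; D_Mac = 3.54525 yrs; D_mod = 3.54525/(1+0.096) = 3.23472 yrs.
ΔP/P ≈ -D_mod · Δy = -3.23472 × (-0.004) = +0.012939 = +1.2939%.

+1.294%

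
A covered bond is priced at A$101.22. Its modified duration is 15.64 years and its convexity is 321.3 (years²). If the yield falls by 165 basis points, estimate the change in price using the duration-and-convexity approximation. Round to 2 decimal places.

+A$30.55

Duration effect: -D_mod·Δy = -15.64 × (-0.0165) = +0.258060
Convexity effect: ½·C·(Δy)² = 0.5 × 321.3 × (-0.0165)² = +0.0437369625
ΔP/P ≈ +0.258060 + 0.0437369625 = +0.3017969625
ΔP ≈ 101.22 × (+0.3017969625) = +30.54788854425.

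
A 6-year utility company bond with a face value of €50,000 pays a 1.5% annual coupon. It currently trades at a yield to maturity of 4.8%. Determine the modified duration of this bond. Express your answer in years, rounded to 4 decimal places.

Periodic yield y = 0.048. First find Macaulay duration:
  t   CF        PV=CF/(1+0.048)^t    t·PV
  1       750.00       715.6489       715.6489
  2       750.00       682.8710     1,365.7421
  3       750.00       651.5945     1,954.7835
  4       750.00       621.7505     2,487.0019
  5       750.00       593.2734     2,966.3668
  6    50,750.00    38,306.1364   229,836.8184
  Σ                 41,571.2747   239,326.3616
P = 41,571.2747; Macaulay duration = 239,326.3616 / 41,571.2747 = 5.75701 years.
Modified duration = D_Mac / (1 + y) = 5.75701 / 1.048 = 5.49333 years.

5.4933 years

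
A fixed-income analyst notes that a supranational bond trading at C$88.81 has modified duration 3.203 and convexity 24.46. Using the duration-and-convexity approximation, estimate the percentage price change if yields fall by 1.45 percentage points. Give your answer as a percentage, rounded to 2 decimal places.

+4.90%

Duration effect: -D_mod·Δy = -3.203 × (-0.0145) = +0.0464435
Convexity effect: ½·C·(Δy)² = 0.5 × 24.46 × (-0.0145)² = +0.0025713575
ΔP/P ≈ +0.0464435 + 0.0025713575 = +0.0490148575
= +4.90148575%.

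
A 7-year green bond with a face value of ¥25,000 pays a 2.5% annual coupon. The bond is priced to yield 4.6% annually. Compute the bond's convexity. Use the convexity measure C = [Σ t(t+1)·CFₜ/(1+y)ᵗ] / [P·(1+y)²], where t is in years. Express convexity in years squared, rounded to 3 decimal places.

46.041

With y = 0.046:
  t   CF        PV=CF/(1+0.046)^t    t·PV        t(t+1)·PV
  1       625.00       597.5143       597.5143       1,195.0287
  2       625.00       571.2374     1,142.4748       3,427.4245
  3       625.00       546.1161     1,638.3482       6,553.3930
  4       625.00       522.0995     2,088.3980      10,441.9900
  5       625.00       499.1391     2,495.6955      14,974.1731
  6       625.00       477.1884     2,863.1306      20,041.9143
  7    25,625.00    18,704.3268   130,930.2878   1,047,442.3020
  Σ                 21,917.6217   141,755.8493   1,104,076.2256
P = 21,917.6217.
Convexity = Σ t(t+1)·PV / [P·(1+y)²] = 1,104,076.2256 / (21,917.6217 × 1.094116) = 46.04074.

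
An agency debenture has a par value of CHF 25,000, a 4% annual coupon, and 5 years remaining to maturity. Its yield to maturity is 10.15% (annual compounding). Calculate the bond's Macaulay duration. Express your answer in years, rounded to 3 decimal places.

4.569 years

Periodic yield y = 0.1015. Discount each cash flow and weight by its year:
  t   CF        PV=CF/(1+0.1015)^t    t·PV
  1     1,000.00       907.8529       907.8529
  2     1,000.00       824.1969     1,648.3939
  3     1,000.00       748.2496     2,244.7488
  4     1,000.00       679.3006     2,717.2024
  5    26,000.00    16,034.3309    80,171.6543
  Σ                 19,193.9309    87,689.8522
Price P = Σ PV = 19,193.9309.
Macaulay duration = Σ(t·PV) / P = 87,689.8522 / 19,193.9309 = 4.56862 years.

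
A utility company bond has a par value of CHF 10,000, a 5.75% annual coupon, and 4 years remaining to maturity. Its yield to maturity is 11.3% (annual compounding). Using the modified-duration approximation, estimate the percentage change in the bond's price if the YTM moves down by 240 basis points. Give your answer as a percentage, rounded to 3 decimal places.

Periodic yield y = 0.113. Modified duration first:
  t   CF        PV=CF/(1+0.113)^t    t·PV
  1       575.00       516.6217       516.6217
  2       575.00       464.1705       928.3410
  3       575.00       417.0445     1,251.1334
  4    10,575.00     6,891.2772    27,565.1087
  Σ                  8,289.1139    30,261.2048
P = 8,289.1139; D_Mac = 3.65072 yrs; D_mod = 3.65072/(1+0.113) = 3.28007 yrs.
ΔP/P ≈ -D_mod · Δy = -3.28007 × (-0.024) = +0.078722 = +7.8722%.

+7.872%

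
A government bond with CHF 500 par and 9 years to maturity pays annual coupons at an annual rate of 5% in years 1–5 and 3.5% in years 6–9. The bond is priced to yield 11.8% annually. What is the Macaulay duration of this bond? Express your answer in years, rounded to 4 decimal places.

6.9840 years

Periodic yield y = 0.118. Discount each cash flow and weight by its year:
  t   CF        PV=CF/(1+0.118)^t    t·PV
  1        25.00        22.3614        22.3614
  2        25.00        20.0012        40.0024
  3        25.00        17.8902        53.6705
  4        25.00        16.0019        64.0078
  5        25.00        14.3130        71.5651
  6        17.50         8.9616        53.7698
  7        17.50         8.0158        56.1104
  8        17.50         7.1697        57.3579
  9       517.50       189.6418     1,706.7764
  Σ                    304.3567     2,125.6217
Price P = Σ PV = 304.3567.
Macaulay duration = Σ(t·PV) / P = 2,125.6217 / 304.3567 = 6.98398 years.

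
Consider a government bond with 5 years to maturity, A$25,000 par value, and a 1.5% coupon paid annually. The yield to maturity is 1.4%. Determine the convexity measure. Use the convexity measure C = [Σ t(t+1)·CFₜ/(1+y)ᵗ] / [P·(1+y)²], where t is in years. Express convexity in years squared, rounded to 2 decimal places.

With y = 0.014:
  t   CF        PV=CF/(1+0.014)^t    t·PV        t(t+1)·PV
  1       375.00       369.8225       369.8225         739.6450
  2       375.00       364.7165       729.4329       2,188.2987
  3       375.00       359.6809     1,079.0428       4,316.1711
  4       375.00       354.7149     1,418.8597       7,094.2983
  5    25,375.00    23,670.9820   118,354.9102     710,129.4612
  Σ                 25,119.9168   121,952.0680     724,467.8743
P = 25,119.9168.
Convexity = Σ t(t+1)·PV / [P·(1+y)²] = 724,467.8743 / (25,119.9168 × 1.028196) = 28.04949.

28.05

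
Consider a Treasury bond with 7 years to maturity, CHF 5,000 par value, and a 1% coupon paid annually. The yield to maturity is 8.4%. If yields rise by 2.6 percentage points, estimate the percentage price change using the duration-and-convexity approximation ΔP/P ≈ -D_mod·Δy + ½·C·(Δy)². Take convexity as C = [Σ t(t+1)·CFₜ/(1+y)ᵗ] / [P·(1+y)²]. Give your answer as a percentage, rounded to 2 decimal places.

With y = 0.084:
  t   CF        PV=CF/(1+0.084)^t    t·PV        t(t+1)·PV
  1        50.00        46.1255        46.1255          92.2509
  2        50.00        42.5512        85.1023         255.3070
  3        50.00        39.2538       117.7615         471.0461
  4        50.00        36.2120       144.8481         724.2406
  5        50.00        33.4059       167.0297       1,002.1780
  6        50.00        30.8173       184.9037       1,294.3258
  7     5,050.00     2,871.3518    20,099.4625     160,795.6996
  Σ                  3,099.7175    20,845.2332     164,635.0480
P = 3,099.7175; D_Mac = 6.72488 yrs; D_mod = 6.20377 yrs; C = 45.20033.
Duration effect: -6.20377 × (+0.026) = -0.161298
Convexity effect: 0.5 × 45.20033 × (0.026)² = +0.0152777
ΔP/P ≈ -0.161298 + 0.0152777 = -0.146020 = -14.6020%.

-14.60%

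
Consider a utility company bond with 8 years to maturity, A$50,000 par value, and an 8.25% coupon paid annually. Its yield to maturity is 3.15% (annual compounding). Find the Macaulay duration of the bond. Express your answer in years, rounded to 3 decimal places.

6.445 years

Periodic yield y = 0.0315. Discount each cash flow and weight by its year:
  t   CF        PV=CF/(1+0.0315)^t    t·PV
  1     4,125.00     3,999.0305     3,999.0305
  2     4,125.00     3,876.9079     7,753.8159
  3     4,125.00     3,758.5147    11,275.5442
  4     4,125.00     3,643.7370    14,574.9480
  5     4,125.00     3,532.4644    17,662.3219
  6     4,125.00     3,424.5898    20,547.5388
  7     4,125.00     3,320.0095    23,240.0665
  8    54,125.00    42,232.2336   337,857.8685
  Σ                 67,787.4875   436,911.1344
Price P = Σ PV = 67,787.4875.
Macaulay duration = Σ(t·PV) / P = 436,911.1344 / 67,787.4875 = 6.44531 years.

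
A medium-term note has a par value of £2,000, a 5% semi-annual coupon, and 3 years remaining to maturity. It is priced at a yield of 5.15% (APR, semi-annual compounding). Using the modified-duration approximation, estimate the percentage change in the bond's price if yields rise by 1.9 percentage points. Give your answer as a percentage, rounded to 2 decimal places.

Periodic yield y = 0.02575. Modified duration first:
  t   CF        PV=CF/(1+0.02575)^t    t·PV
  1        50.00        48.7448        48.7448
  2        50.00        47.5212        95.0423
  3        50.00        46.3282       138.9846
  4        50.00        45.1652       180.6608
  5        50.00        44.0314       220.1569
  6     2,050.00     1,759.9677    10,559.8064
  Σ                  1,991.7585    11,243.3959
P = 1,991.7585; D_Mac = 5.64496 half-year periods = 2.82248 yrs; D_mod = 2.82248/(1+0.02575) = 2.75163 yrs.
ΔP/P ≈ -D_mod · Δy = -2.75163 × (+0.019) = -0.052281 = -5.2281%.

-5.23%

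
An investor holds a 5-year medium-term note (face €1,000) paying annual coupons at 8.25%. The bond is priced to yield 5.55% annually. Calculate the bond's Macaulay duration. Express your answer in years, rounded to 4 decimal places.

4.3350 years

Periodic yield y = 0.0555. Discount each cash flow and weight by its year:
  t   CF        PV=CF/(1+0.0555)^t    t·PV
  1        82.50        78.1620        78.1620
  2        82.50        74.0521       148.1042
  3        82.50        70.1583       210.4750
  4        82.50        66.4693       265.8771
  5     1,082.50       826.2980     4,131.4901
  Σ                  1,115.1398     4,834.1085
Price P = Σ PV = 1,115.1398.
Macaulay duration = Σ(t·PV) / P = 4,834.1085 / 1,115.1398 = 4.33498 years.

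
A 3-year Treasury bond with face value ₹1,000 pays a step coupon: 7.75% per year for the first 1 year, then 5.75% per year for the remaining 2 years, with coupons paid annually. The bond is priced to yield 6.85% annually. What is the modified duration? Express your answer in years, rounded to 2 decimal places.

Periodic yield y = 0.0685. First find Macaulay duration:
  t   CF        PV=CF/(1+0.0685)^t    t·PV
  1        77.50        72.5316        72.5316
  2        57.50        50.3638       100.7277
  3     1,057.50       866.8756     2,600.6269
  Σ                    989.7711     2,773.8862
P = 989.7711; Macaulay duration = 2,773.8862 / 989.7711 = 2.80255 years.
Modified duration = D_Mac / (1 + y) = 2.80255 / 1.0685 = 2.62289 years.

2.62 years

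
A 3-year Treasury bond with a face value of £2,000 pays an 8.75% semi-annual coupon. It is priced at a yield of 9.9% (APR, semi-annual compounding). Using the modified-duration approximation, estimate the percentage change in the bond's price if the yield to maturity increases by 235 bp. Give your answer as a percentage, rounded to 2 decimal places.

Periodic yield y = 0.0495. Modified duration first:
  t   CF        PV=CF/(1+0.0495)^t    t·PV
  1        87.50        83.3730        83.3730
  2        87.50        79.4407       158.8814
  3        87.50        75.6939       227.0816
  4        87.50        72.1237       288.4950
  5        87.50        68.7220       343.6100
  6     2,087.50     1,562.1827     9,373.0963
  Σ                  1,941.5361    10,474.5374
P = 1,941.5361; D_Mac = 5.39497 half-year periods = 2.69749 yrs; D_mod = 2.69749/(1+0.0495) = 2.57026 yrs.
ΔP/P ≈ -D_mod · Δy = -2.57026 × (+0.0235) = -0.060401 = -6.0401%.

-6.04%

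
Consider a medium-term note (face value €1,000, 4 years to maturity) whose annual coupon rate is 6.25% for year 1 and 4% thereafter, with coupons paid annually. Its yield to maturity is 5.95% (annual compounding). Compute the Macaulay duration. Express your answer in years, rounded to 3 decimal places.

Periodic yield y = 0.0595. Discount each cash flow and weight by its year:
  t   CF        PV=CF/(1+0.0595)^t    t·PV
  1        62.50        58.9901        58.9901
  2        40.00        35.6335        71.2669
  3        40.00        33.6323       100.8970
  4     1,040.00       825.3335     3,301.3342
  Σ                    953.5894     3,532.4882
Price P = Σ PV = 953.5894.
Macaulay duration = Σ(t·PV) / P = 3,532.4882 / 953.5894 = 3.70441 years.

3.704 years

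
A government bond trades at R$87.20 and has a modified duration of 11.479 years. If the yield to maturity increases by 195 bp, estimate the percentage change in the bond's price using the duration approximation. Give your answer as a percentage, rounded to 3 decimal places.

Duration approximation: ΔP/P ≈ -D_mod · Δy = -11.479 × (+0.0195) = -0.2238405.
As a percentage: -22.38405%.

-22.384%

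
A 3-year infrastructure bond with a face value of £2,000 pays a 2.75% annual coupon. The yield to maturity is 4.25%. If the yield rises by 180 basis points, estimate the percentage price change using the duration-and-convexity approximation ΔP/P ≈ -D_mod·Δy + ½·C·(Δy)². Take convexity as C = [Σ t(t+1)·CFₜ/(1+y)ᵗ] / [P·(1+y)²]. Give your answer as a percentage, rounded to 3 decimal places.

With y = 0.0425:
  t   CF        PV=CF/(1+0.0425)^t    t·PV        t(t+1)·PV
  1        55.00        52.7578        52.7578         105.5156
  2        55.00        50.6070       101.2140         303.6420
  3     2,055.00     1,813.7759     5,441.3278      21,765.3112
  Σ                  1,917.1407     5,595.2996      22,174.4688
P = 1,917.1407; D_Mac = 2.91856 yrs; D_mod = 2.79958 yrs; C = 10.64258.
Duration effect: -2.79958 × (+0.018) = -0.050392
Convexity effect: 0.5 × 10.64258 × (0.018)² = +0.0017241
ΔP/P ≈ -0.050392 + 0.0017241 = -0.048668 = -4.8668%.

-4.867%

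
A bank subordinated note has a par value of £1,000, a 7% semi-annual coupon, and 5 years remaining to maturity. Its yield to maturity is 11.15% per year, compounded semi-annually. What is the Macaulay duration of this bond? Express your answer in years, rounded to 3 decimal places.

4.230 years

Periodic yield y = 0.05575. Discount each cash flow and weight by its period:
  t   CF        PV=CF/(1+0.05575)^t    t·PV
  1        35.00        33.1518        33.1518
  2        35.00        31.4012        62.8023
  3        35.00        29.7430        89.2290
  4        35.00        28.1724       112.6896
  5        35.00        26.6847       133.4236
  6        35.00        25.2756       151.6536
  7        35.00        23.9409       167.5863
  8        35.00        22.6767       181.4134
  9        35.00        21.4792       193.3129
  10    1,035.00       601.6300     6,016.2995
  Σ                    844.1554     7,141.5619
Price P = Σ PV = 844.1554.
Macaulay duration = Σ(t·PV) / P = 7,141.5619 / 844.1554 = 8.46001 half-year periods.
In years: 8.46001 / 2 = 4.23000 years.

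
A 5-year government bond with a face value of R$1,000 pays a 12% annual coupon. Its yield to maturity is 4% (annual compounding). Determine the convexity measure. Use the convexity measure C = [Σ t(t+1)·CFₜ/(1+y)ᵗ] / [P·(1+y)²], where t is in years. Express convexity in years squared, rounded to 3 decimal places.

21.710

With y = 0.04:
  t   CF        PV=CF/(1+0.04)^t    t·PV        t(t+1)·PV
  1       120.00       115.3846       115.3846         230.7692
  2       120.00       110.9467       221.8935         665.6805
  3       120.00       106.6796       320.0387       1,280.1548
  4       120.00       102.5765       410.3060       2,051.5301
  5     1,120.00       920.5584     4,602.7918      27,616.7508
  Σ                  1,356.1458     5,670.4146      31,844.8853
P = 1,356.1458.
Convexity = Σ t(t+1)·PV / [P·(1+y)²] = 31,844.8853 / (1,356.1458 × 1.081600) = 21.71034.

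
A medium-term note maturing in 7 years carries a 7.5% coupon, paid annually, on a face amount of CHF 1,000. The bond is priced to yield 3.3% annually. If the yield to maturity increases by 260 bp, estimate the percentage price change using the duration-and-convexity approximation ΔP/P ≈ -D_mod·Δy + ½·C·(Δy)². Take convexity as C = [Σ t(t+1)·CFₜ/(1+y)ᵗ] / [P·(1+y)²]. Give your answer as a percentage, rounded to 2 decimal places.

With y = 0.033:
  t   CF        PV=CF/(1+0.033)^t    t·PV        t(t+1)·PV
  1        75.00        72.6041        72.6041         145.2081
  2        75.00        70.2847       140.5693         421.7080
  3        75.00        68.0394       204.1181         816.4725
  4        75.00        65.8658       263.4632       1,317.3160
  5        75.00        63.7617       318.8083       1,912.8500
  6        75.00        61.7247       370.3485       2,592.4395
  7     1,075.00       856.4583     5,995.2080      47,961.6638
  Σ                  1,258.7386     7,365.1195      55,167.6579
P = 1,258.7386; D_Mac = 5.85119 yrs; D_mod = 5.66427 yrs; C = 41.07224.
Duration effect: -5.66427 × (+0.026) = -0.147271
Convexity effect: 0.5 × 41.07224 × (0.026)² = +0.0138824
ΔP/P ≈ -0.147271 + 0.0138824 = -0.133389 = -13.3389%.

-13.34%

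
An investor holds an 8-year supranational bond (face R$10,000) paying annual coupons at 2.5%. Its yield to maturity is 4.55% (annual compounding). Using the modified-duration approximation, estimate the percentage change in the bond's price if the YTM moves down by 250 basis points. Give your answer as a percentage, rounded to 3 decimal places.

+17.431%

Periodic yield y = 0.0455. Modified duration first:
  t   CF        PV=CF/(1+0.0455)^t    t·PV
  1       250.00       239.1200       239.1200
  2       250.00       228.7136       457.4271
  3       250.00       218.7600       656.2800
  4       250.00       209.2396       836.9584
  5       250.00       200.1335     1,000.6676
  6       250.00       191.4237     1,148.5424
  7       250.00       183.0930     1,281.6510
  8    10,250.00     7,180.1178    57,440.9422
  Σ                  8,650.6012    63,061.5887
P = 8,650.6012; D_Mac = 7.28985 yrs; D_mod = 7.28985/(1+0.0455) = 6.97260 yrs.
ΔP/P ≈ -D_mod · Δy = -6.97260 × (-0.025) = +0.174315 = +17.4315%.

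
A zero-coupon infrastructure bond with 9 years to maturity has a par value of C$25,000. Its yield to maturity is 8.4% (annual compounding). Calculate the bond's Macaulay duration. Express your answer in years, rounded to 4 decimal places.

A zero-coupon bond has a single cash flow at maturity, so its Macaulay duration equals its maturity: 9 years.

9.0000 years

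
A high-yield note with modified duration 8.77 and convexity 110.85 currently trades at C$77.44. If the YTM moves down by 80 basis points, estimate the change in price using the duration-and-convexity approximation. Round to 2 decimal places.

+C$5.71

Duration effect: -D_mod·Δy = -8.77 × (-0.008) = +0.070160
Convexity effect: ½·C·(Δy)² = 0.5 × 110.85 × (-0.008)² = +0.0035472
ΔP/P ≈ +0.070160 + 0.0035472 = +0.0737072
ΔP ≈ 77.44 × (+0.0737072) = +5.707885568.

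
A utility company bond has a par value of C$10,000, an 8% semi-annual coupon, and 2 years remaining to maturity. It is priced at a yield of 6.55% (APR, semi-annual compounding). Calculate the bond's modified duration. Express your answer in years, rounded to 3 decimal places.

1.829 years

Periodic yield y = 0.03275. First find Macaulay duration:
  t   CF        PV=CF/(1+0.03275)^t    t·PV
  1       400.00       387.3154       387.3154
  2       400.00       375.0331       750.0662
  3       400.00       363.1402     1,089.4207
  4    10,400.00     9,142.2380    36,568.9521
  Σ                 10,267.7268    38,795.7545
P = 10,267.7268; Macaulay duration = 38,795.7545 / 10,267.7268 = 3.77842 half-year periods = 1.88921 years.
Modified duration = D_Mac / (1 + y) = 1.88921 / 1.03275 = 1.82930 years.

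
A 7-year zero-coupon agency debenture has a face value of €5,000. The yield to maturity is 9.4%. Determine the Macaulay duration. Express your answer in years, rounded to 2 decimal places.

A zero-coupon bond has a single cash flow at maturity, so its Macaulay duration equals its maturity: 7 years.

7.00 years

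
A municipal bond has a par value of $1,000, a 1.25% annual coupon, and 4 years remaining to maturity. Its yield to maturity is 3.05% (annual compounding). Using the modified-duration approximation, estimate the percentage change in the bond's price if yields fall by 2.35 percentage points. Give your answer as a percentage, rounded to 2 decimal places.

Periodic yield y = 0.0305. Modified duration first:
  t   CF        PV=CF/(1+0.0305)^t    t·PV
  1        12.50        12.1300        12.1300
  2        12.50        11.7710        23.5420
  3        12.50        11.4226        34.2679
  4     1,012.50       897.8485     3,591.3939
  Σ                    933.1722     3,661.3338
P = 933.1722; D_Mac = 3.92354 yrs; D_mod = 3.92354/(1+0.0305) = 3.80741 yrs.
ΔP/P ≈ -D_mod · Δy = -3.80741 × (-0.0235) = +0.089474 = +8.9474%.

+8.95%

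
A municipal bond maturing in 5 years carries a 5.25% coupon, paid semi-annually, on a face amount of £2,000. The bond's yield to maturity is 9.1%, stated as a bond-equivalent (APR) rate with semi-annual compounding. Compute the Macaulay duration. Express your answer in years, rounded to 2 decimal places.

Periodic yield y = 0.0455. Discount each cash flow and weight by its period:
  t   CF        PV=CF/(1+0.0455)^t    t·PV
  1        52.50        50.2152        50.2152
  2        52.50        48.0298        96.0597
  3        52.50        45.9396       137.8188
  4        52.50        43.9403       175.7613
  5        52.50        42.0280       210.1402
  6        52.50        40.1990       241.1939
  7        52.50        38.4495       269.1467
  8        52.50        36.7762       294.2097
  9        52.50        35.1757       316.5815
  10    2,052.50     1,315.3544    13,153.5444
  Σ                  1,696.1079    14,944.6713
Price P = Σ PV = 1,696.1079.
Macaulay duration = Σ(t·PV) / P = 14,944.6713 / 1,696.1079 = 8.81116 half-year periods.
In years: 8.81116 / 2 = 4.40558 years.

4.41 years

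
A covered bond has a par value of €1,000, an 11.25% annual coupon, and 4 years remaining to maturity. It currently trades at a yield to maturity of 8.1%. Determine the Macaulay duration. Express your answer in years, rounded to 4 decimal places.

Periodic yield y = 0.081. Discount each cash flow and weight by its year:
  t   CF        PV=CF/(1+0.081)^t    t·PV
  1       112.50       104.0703       104.0703
  2       112.50        96.2723       192.5445
  3       112.50        89.0585       267.1755
  4     1,112.50       814.6991     3,258.7965
  Σ                  1,104.1002     3,822.5868
Price P = Σ PV = 1,104.1002.
Macaulay duration = Σ(t·PV) / P = 3,822.5868 / 1,104.1002 = 3.46217 years.

3.4622 years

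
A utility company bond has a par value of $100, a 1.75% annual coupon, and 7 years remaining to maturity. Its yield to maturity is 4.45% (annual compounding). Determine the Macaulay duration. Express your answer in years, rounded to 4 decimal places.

6.6099 years

Periodic yield y = 0.0445. Discount each cash flow and weight by its year:
  t   CF        PV=CF/(1+0.0445)^t    t·PV
  1         1.75         1.6754         1.6754
  2         1.75         1.6041         3.2081
  3         1.75         1.5357         4.6072
  4         1.75         1.4703         5.8812
  5         1.75         1.4077         7.0383
  6         1.75         1.3477         8.0861
  7       101.75        75.0197       525.1379
  Σ                     84.0606       555.6342
Price P = Σ PV = 84.0606.
Macaulay duration = Σ(t·PV) / P = 555.6342 / 84.0606 = 6.60993 years.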